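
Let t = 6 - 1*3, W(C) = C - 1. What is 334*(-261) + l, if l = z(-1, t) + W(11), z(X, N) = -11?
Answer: -87175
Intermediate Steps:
W(C) = -1 + C
t = 3 (t = 6 - 3 = 3)
l = -1 (l = -11 + (-1 + 11) = -11 + 10 = -1)
334*(-261) + l = 334*(-261) - 1 = -87174 - 1 = -87175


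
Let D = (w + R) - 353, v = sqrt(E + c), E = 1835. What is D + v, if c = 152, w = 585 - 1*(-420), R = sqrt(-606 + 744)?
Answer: 652 + sqrt(138) + sqrt(1987) ≈ 708.32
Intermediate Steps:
R = sqrt(138) ≈ 11.747
w = 1005 (w = 585 + 420 = 1005)
v = sqrt(1987) (v = sqrt(1835 + 152) = sqrt(1987) ≈ 44.576)
D = 652 + sqrt(138) (D = (1005 + sqrt(138)) - 353 = 652 + sqrt(138) ≈ 663.75)
D + v = (652 + sqrt(138)) + sqrt(1987) = 652 + sqrt(138) + sqrt(1987)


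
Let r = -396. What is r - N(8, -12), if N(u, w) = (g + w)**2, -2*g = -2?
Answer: -517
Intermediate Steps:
g = 1 (g = -1/2*(-2) = 1)
N(u, w) = (1 + w)**2
r - N(8, -12) = -396 - (1 - 12)**2 = -396 - 1*(-11)**2 = -396 - 1*121 = -396 - 121 = -517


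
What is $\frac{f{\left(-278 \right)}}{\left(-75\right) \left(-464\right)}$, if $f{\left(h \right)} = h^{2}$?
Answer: $\frac{19321}{8700} \approx 2.2208$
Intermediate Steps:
$\frac{f{\left(-278 \right)}}{\left(-75\right) \left(-464\right)} = \frac{\left(-278\right)^{2}}{\left(-75\right) \left(-464\right)} = \frac{77284}{34800} = 77284 \cdot \frac{1}{34800} = \frac{19321}{8700}$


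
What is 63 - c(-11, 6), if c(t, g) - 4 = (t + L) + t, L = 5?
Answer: 76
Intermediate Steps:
c(t, g) = 9 + 2*t (c(t, g) = 4 + ((t + 5) + t) = 4 + ((5 + t) + t) = 4 + (5 + 2*t) = 9 + 2*t)
63 - c(-11, 6) = 63 - (9 + 2*(-11)) = 63 - (9 - 22) = 63 - 1*(-13) = 63 + 13 = 76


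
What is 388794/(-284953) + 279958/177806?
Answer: 5322483005/25333176559 ≈ 0.21010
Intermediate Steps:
388794/(-284953) + 279958/177806 = 388794*(-1/284953) + 279958*(1/177806) = -388794/284953 + 139979/88903 = 5322483005/25333176559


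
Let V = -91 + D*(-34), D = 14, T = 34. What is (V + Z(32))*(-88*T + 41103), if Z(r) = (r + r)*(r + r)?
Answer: 134493719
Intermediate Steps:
Z(r) = 4*r² (Z(r) = (2*r)*(2*r) = 4*r²)
V = -567 (V = -91 + 14*(-34) = -91 - 476 = -567)
(V + Z(32))*(-88*T + 41103) = (-567 + 4*32²)*(-88*34 + 41103) = (-567 + 4*1024)*(-2992 + 41103) = (-567 + 4096)*38111 = 3529*38111 = 134493719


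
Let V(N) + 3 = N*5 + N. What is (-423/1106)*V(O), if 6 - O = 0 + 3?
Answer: -6345/1106 ≈ -5.7369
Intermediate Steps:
O = 3 (O = 6 - (0 + 3) = 6 - 1*3 = 6 - 3 = 3)
V(N) = -3 + 6*N (V(N) = -3 + (N*5 + N) = -3 + (5*N + N) = -3 + 6*N)
(-423/1106)*V(O) = (-423/1106)*(-3 + 6*3) = (-423*1/1106)*(-3 + 18) = -423/1106*15 = -6345/1106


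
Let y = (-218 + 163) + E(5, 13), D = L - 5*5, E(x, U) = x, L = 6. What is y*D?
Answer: 950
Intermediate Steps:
D = -19 (D = 6 - 5*5 = 6 - 25 = -19)
y = -50 (y = (-218 + 163) + 5 = -55 + 5 = -50)
y*D = -50*(-19) = 950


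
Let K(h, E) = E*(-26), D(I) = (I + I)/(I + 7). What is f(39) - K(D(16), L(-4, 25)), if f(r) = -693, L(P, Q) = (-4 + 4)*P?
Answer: -693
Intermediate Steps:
D(I) = 2*I/(7 + I) (D(I) = (2*I)/(7 + I) = 2*I/(7 + I))
L(P, Q) = 0 (L(P, Q) = 0*P = 0)
K(h, E) = -26*E
f(39) - K(D(16), L(-4, 25)) = -693 - (-26)*0 = -693 - 1*0 = -693 + 0 = -693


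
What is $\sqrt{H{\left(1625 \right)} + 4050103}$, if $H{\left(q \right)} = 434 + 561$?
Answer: $3 \sqrt{450122} \approx 2012.7$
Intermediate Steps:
$H{\left(q \right)} = 995$
$\sqrt{H{\left(1625 \right)} + 4050103} = \sqrt{995 + 4050103} = \sqrt{4051098} = 3 \sqrt{450122}$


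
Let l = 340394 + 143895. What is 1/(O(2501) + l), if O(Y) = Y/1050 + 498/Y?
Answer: 2626050/1271773906351 ≈ 2.0649e-6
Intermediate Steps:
l = 484289
O(Y) = 498/Y + Y/1050 (O(Y) = Y*(1/1050) + 498/Y = Y/1050 + 498/Y = 498/Y + Y/1050)
1/(O(2501) + l) = 1/((498/2501 + (1/1050)*2501) + 484289) = 1/((498*(1/2501) + 2501/1050) + 484289) = 1/((498/2501 + 2501/1050) + 484289) = 1/(6777901/2626050 + 484289) = 1/(1271773906351/2626050) = 2626050/1271773906351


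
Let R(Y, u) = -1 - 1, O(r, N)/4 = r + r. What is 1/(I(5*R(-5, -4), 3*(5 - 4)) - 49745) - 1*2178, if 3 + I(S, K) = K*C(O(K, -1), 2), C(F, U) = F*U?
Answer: -108037513/49604 ≈ -2178.0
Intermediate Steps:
O(r, N) = 8*r (O(r, N) = 4*(r + r) = 4*(2*r) = 8*r)
R(Y, u) = -2
I(S, K) = -3 + 16*K² (I(S, K) = -3 + K*((8*K)*2) = -3 + K*(16*K) = -3 + 16*K²)
1/(I(5*R(-5, -4), 3*(5 - 4)) - 49745) - 1*2178 = 1/((-3 + 16*(3*(5 - 4))²) - 49745) - 1*2178 = 1/((-3 + 16*(3*1)²) - 49745) - 2178 = 1/((-3 + 16*3²) - 49745) - 2178 = 1/((-3 + 16*9) - 49745) - 2178 = 1/((-3 + 144) - 49745) - 2178 = 1/(141 - 49745) - 2178 = 1/(-49604) - 2178 = -1/49604 - 2178 = -108037513/49604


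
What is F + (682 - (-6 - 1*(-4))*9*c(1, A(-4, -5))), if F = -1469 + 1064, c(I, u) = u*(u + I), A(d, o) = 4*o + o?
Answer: 11077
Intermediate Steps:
A(d, o) = 5*o
c(I, u) = u*(I + u)
F = -405
F + (682 - (-6 - 1*(-4))*9*c(1, A(-4, -5))) = -405 + (682 - (-6 - 1*(-4))*9*(5*(-5))*(1 + 5*(-5))) = -405 + (682 - (-6 + 4)*9*(-25*(1 - 25))) = -405 + (682 - (-2*9)*(-25*(-24))) = -405 + (682 - (-18)*600) = -405 + (682 - 1*(-10800)) = -405 + (682 + 10800) = -405 + 11482 = 11077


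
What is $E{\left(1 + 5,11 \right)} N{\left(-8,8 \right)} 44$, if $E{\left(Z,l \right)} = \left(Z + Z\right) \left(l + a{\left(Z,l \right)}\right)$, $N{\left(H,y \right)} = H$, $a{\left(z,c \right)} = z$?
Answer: $-71808$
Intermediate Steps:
$E{\left(Z,l \right)} = 2 Z \left(Z + l\right)$ ($E{\left(Z,l \right)} = \left(Z + Z\right) \left(l + Z\right) = 2 Z \left(Z + l\right)$)
$E{\left(1 + 5,11 \right)} N{\left(-8,8 \right)} 44 = 2 \left(1 + 5\right) \left(\left(1 + 5\right) + 11\right) \left(-8\right) 44 = 2 \cdot 6 \left(6 + 11\right) \left(-8\right) 44 = 2 \cdot 6 \cdot 17 \left(-8\right) 44 = 204 \left(-8\right) 44 = \left(-1632\right) 44 = -71808$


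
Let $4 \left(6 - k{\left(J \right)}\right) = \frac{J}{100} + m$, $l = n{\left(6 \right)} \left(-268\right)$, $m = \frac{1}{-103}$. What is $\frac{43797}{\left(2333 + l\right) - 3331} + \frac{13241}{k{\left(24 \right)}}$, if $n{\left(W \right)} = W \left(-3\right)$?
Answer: $\frac{524479362779}{234177982} \approx 2239.7$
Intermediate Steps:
$n{\left(W \right)} = - 3 W$
$m = - \frac{1}{103} \approx -0.0097087$
$l = 4824$ ($l = \left(-3\right) 6 \left(-268\right) = \left(-18\right) \left(-268\right) = 4824$)
$k{\left(J \right)} = \frac{2473}{412} - \frac{J}{400}$ ($k{\left(J \right)} = 6 - \frac{\frac{J}{100} - \frac{1}{103}}{4} = 6 - \frac{- \frac{1}{103} + \frac{J}{100}}{4} = 6 - \left(- \frac{1}{412} + \frac{J}{400}\right) = \frac{2473}{412} - \frac{J}{400}$)
$\frac{43797}{\left(2333 + l\right) - 3331} + \frac{13241}{k{\left(24 \right)}} = \frac{43797}{\left(2333 + 4824\right) - 3331} + \frac{13241}{\frac{2473}{412} - \frac{3}{50}} = \frac{43797}{7157 - 3331} + \frac{13241}{\frac{2473}{412} - \frac{3}{50}} = \frac{43797}{3826} + \frac{13241}{\frac{61207}{10300}} = 43797 \cdot \frac{1}{3826} + 13241 \cdot \frac{10300}{61207} = \frac{43797}{3826} + \frac{136382300}{61207} = \frac{524479362779}{234177982}$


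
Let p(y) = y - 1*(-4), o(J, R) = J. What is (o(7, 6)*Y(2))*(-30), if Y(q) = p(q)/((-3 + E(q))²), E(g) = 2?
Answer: -1260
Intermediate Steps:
p(y) = 4 + y (p(y) = y + 4 = 4 + y)
Y(q) = 4 + q (Y(q) = (4 + q)/((-3 + 2)²) = (4 + q)/((-1)²) = (4 + q)/1 = (4 + q)*1 = 4 + q)
(o(7, 6)*Y(2))*(-30) = (7*(4 + 2))*(-30) = (7*6)*(-30) = 42*(-30) = -1260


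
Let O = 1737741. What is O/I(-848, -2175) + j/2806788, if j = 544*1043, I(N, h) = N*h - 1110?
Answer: 164537182933/143714562570 ≈ 1.1449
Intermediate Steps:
I(N, h) = -1110 + N*h
j = 567392
O/I(-848, -2175) + j/2806788 = 1737741/(-1110 - 848*(-2175)) + 567392/2806788 = 1737741/(-1110 + 1844400) + 567392*(1/2806788) = 1737741/1843290 + 141848/701697 = 1737741*(1/1843290) + 141848/701697 = 579247/614430 + 141848/701697 = 164537182933/143714562570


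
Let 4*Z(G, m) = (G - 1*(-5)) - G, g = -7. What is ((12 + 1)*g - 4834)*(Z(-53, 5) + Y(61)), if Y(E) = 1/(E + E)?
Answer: -1511975/244 ≈ -6196.6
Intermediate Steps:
Y(E) = 1/(2*E)
Z(G, m) = 5/4 (Z(G, m) = ((G - 1*(-5)) - G)/4 = ((G + 5) - G)/4 = ((5 + G) - G)/4 = (1/4)*5 = 5/4)
((12 + 1)*g - 4834)*(Z(-53, 5) + Y(61)) = ((12 + 1)*(-7) - 4834)*(5/4 + (1/2)/61) = (13*(-7) - 4834)*(5/4 + (1/2)*(1/61)) = (-91 - 4834)*(5/4 + 1/122) = -4925*307/244 = -1511975/244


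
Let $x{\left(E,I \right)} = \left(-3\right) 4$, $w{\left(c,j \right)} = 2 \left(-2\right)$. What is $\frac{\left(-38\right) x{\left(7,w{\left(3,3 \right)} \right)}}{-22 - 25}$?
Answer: $- \frac{456}{47} \approx -9.7021$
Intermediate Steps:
$w{\left(c,j \right)} = -4$
$x{\left(E,I \right)} = -12$
$\frac{\left(-38\right) x{\left(7,w{\left(3,3 \right)} \right)}}{-22 - 25} = \frac{\left(-38\right) \left(-12\right)}{-22 - 25} = \frac{456}{-47} = 456 \left(- \frac{1}{47}\right) = - \frac{456}{47}$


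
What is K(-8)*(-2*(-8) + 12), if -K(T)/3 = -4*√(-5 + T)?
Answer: 336*I*√13 ≈ 1211.5*I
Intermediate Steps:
K(T) = 12*√(-5 + T) (K(T) = -(-12)*√(-5 + T) = 12*√(-5 + T))
K(-8)*(-2*(-8) + 12) = (12*√(-5 - 8))*(-2*(-8) + 12) = (12*√(-13))*(16 + 12) = (12*(I*√13))*28 = (12*I*√13)*28 = 336*I*√13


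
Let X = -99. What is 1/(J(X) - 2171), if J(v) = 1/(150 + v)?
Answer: -51/110720 ≈ -0.00046062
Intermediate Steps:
1/(J(X) - 2171) = 1/(1/(150 - 99) - 2171) = 1/(1/51 - 2171) = 1/(-110720/51) = -51/110720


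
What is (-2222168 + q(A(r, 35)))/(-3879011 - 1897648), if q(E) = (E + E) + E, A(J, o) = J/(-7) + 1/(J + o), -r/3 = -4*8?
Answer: 2037765763/5297196303 ≈ 0.38469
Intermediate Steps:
r = 96 (r = -(-12)*8 = -3*(-32) = 96)
A(J, o) = 1/(J + o) - J/7 (A(J, o) = J*(-⅐) + 1/(J + o) = -J/7 + 1/(J + o) = 1/(J + o) - J/7)
q(E) = 3*E (q(E) = 2*E + E = 3*E)
(-2222168 + q(A(r, 35)))/(-3879011 - 1897648) = (-2222168 + 3*((7 - 1*96² - 1*96*35)/(7*(96 + 35))))/(-3879011 - 1897648) = (-2222168 + 3*((⅐)*(7 - 1*9216 - 3360)/131))/(-5776659) = (-2222168 + 3*((⅐)*(1/131)*(7 - 9216 - 3360)))*(-1/5776659) = (-2222168 + 3*((⅐)*(1/131)*(-12569)))*(-1/5776659) = (-2222168 + 3*(-12569/917))*(-1/5776659) = (-2222168 - 37707/917)*(-1/5776659) = -2037765763/917*(-1/5776659) = 2037765763/5297196303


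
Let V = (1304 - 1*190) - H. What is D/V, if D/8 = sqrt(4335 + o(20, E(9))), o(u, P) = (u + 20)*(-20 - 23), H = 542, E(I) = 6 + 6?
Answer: 2*sqrt(2615)/143 ≈ 0.71520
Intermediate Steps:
E(I) = 12
o(u, P) = -860 - 43*u (o(u, P) = (20 + u)*(-43) = -860 - 43*u)
V = 572 (V = (1304 - 1*190) - 1*542 = (1304 - 190) - 542 = 1114 - 542 = 572)
D = 8*sqrt(2615) (D = 8*sqrt(4335 + (-860 - 43*20)) = 8*sqrt(4335 + (-860 - 860)) = 8*sqrt(4335 - 1720) = 8*sqrt(2615) ≈ 409.10)
D/V = (8*sqrt(2615))/572 = (8*sqrt(2615))*(1/572) = 2*sqrt(2615)/143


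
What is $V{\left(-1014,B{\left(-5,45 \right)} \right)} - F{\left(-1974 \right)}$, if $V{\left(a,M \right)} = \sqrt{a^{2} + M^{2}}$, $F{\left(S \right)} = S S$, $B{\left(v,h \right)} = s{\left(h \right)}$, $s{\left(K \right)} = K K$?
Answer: $-3896676 + 3 \sqrt{569869} \approx -3.8944 \cdot 10^{6}$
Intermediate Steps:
$s{\left(K \right)} = K^{2}$
$B{\left(v,h \right)} = h^{2}$
$F{\left(S \right)} = S^{2}$
$V{\left(a,M \right)} = \sqrt{M^{2} + a^{2}}$
$V{\left(-1014,B{\left(-5,45 \right)} \right)} - F{\left(-1974 \right)} = \sqrt{\left(45^{2}\right)^{2} + \left(-1014\right)^{2}} - \left(-1974\right)^{2} = \sqrt{2025^{2} + 1028196} - 3896676 = \sqrt{4100625 + 1028196} - 3896676 = \sqrt{5128821} - 3896676 = 3 \sqrt{569869} - 3896676 = -3896676 + 3 \sqrt{569869}$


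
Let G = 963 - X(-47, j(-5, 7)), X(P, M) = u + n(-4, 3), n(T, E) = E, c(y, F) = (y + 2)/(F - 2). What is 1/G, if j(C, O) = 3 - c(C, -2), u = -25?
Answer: 1/985 ≈ 0.0010152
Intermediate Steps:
c(y, F) = (2 + y)/(-2 + F)
j(C, O) = 7/2 + C/4 (j(C, O) = 3 - (2 + C)/(-2 - 2) = 3 - (2 + C)/(-4) = 3 - (-1)*(2 + C)/4 = 3 - (-½ - C/4) = 3 + (½ + C/4) = 7/2 + C/4)
X(P, M) = -22 (X(P, M) = -25 + 3 = -22)
G = 985 (G = 963 - 1*(-22) = 963 + 22 = 985)
1/G = 1/985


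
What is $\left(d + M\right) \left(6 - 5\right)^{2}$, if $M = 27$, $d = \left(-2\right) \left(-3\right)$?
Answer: $33$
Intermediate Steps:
$d = 6$
$\left(d + M\right) \left(6 - 5\right)^{2} = \left(6 + 27\right) \left(6 - 5\right)^{2} = 33 \cdot 1^{2} = 33 \cdot 1 = 33$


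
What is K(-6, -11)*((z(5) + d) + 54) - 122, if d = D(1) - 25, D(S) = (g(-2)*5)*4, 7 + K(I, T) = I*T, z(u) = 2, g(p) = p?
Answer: -653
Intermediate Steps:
K(I, T) = -7 + I*T
D(S) = -40 (D(S) = -2*5*4 = -10*4 = -40)
d = -65 (d = -40 - 25 = -65)
K(-6, -11)*((z(5) + d) + 54) - 122 = (-7 - 6*(-11))*((2 - 65) + 54) - 122 = (-7 + 66)*(-63 + 54) - 122 = 59*(-9) - 122 = -531 - 122 = -653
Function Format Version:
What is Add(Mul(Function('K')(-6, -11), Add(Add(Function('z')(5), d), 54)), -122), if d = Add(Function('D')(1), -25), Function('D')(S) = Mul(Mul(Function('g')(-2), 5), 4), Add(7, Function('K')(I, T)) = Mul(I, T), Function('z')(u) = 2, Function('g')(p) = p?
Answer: -653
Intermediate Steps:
Function('K')(I, T) = Add(-7, Mul(I, T))
Function('D')(S) = -40 (Function('D')(S) = Mul(Mul(-2, 5), 4) = Mul(-10, 4) = -40)
d = -65 (d = Add(-40, -25) = -65)
Add(Mul(Function('K')(-6, -11), Add(Add(Function('z')(5), d), 54)), -122) = Add(Mul(Add(-7, Mul(-6, -11)), Add(Add(2, -65), 54)), -122) = Add(Mul(Add(-7, 66), Add(-63, 54)), -122) = Add(Mul(59, -9), -122) = Add(-531, -122) = -653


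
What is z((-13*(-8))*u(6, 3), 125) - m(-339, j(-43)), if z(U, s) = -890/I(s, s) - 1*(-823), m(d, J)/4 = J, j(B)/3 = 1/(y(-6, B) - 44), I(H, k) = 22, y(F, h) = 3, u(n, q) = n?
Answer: 353060/451 ≈ 782.84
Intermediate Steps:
j(B) = -3/41 (j(B) = 3/(3 - 44) = 3/(-41) = 3*(-1/41) = -3/41)
m(d, J) = 4*J
z(U, s) = 8608/11 (z(U, s) = -890/22 - 1*(-823) = -890*1/22 + 823 = -445/11 + 823 = 8608/11)
z((-13*(-8))*u(6, 3), 125) - m(-339, j(-43)) = 8608/11 - 4*(-3)/41 = 8608/11 - 1*(-12/41) = 8608/11 + 12/41 = 353060/451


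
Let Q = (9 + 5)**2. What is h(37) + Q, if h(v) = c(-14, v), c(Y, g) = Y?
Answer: 182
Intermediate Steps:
h(v) = -14
Q = 196 (Q = 14**2 = 196)
h(37) + Q = -14 + 196 = 182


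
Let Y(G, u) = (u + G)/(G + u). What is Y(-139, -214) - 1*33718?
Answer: -33717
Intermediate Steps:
Y(G, u) = 1 (Y(G, u) = (G + u)/(G + u) = 1)
Y(-139, -214) - 1*33718 = 1 - 1*33718 = 1 - 33718 = -33717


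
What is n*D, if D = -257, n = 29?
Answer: -7453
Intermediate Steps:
n*D = 29*(-257) = -7453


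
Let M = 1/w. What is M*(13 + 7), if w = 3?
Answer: 20/3 ≈ 6.6667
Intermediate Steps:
M = ⅓ (M = 1/3 = ⅓ ≈ 0.33333)
M*(13 + 7) = (13 + 7)/3 = (⅓)*20 = 20/3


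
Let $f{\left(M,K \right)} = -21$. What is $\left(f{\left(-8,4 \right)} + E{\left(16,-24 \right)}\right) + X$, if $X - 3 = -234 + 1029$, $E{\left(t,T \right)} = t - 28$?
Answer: $765$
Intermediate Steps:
$E{\left(t,T \right)} = -28 + t$ ($E{\left(t,T \right)} = t - 28 = -28 + t$)
$X = 798$ ($X = 3 + \left(-234 + 1029\right) = 3 + 795 = 798$)
$\left(f{\left(-8,4 \right)} + E{\left(16,-24 \right)}\right) + X = \left(-21 + \left(-28 + 16\right)\right) + 798 = \left(-21 - 12\right) + 798 = -33 + 798 = 765$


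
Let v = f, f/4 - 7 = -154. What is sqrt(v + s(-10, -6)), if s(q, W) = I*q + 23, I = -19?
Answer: 5*I*sqrt(15) ≈ 19.365*I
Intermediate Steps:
f = -588 (f = 28 + 4*(-154) = 28 - 616 = -588)
s(q, W) = 23 - 19*q (s(q, W) = -19*q + 23 = 23 - 19*q)
v = -588
sqrt(v + s(-10, -6)) = sqrt(-588 + (23 - 19*(-10))) = sqrt(-588 + (23 + 190)) = sqrt(-588 + 213) = sqrt(-375) = 5*I*sqrt(15)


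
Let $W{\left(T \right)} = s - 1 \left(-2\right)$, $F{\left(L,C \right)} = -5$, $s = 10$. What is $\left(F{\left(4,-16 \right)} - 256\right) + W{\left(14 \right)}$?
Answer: $-249$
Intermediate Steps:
$W{\left(T \right)} = 12$ ($W{\left(T \right)} = 10 - 1 \left(-2\right) = 10 - -2 = 10 + 2 = 12$)
$\left(F{\left(4,-16 \right)} - 256\right) + W{\left(14 \right)} = \left(-5 - 256\right) + 12 = -261 + 12 = -249$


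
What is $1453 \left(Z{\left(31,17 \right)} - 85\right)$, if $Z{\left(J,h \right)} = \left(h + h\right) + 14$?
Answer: $-53761$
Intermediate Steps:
$Z{\left(J,h \right)} = 14 + 2 h$ ($Z{\left(J,h \right)} = 2 h + 14 = 14 + 2 h$)
$1453 \left(Z{\left(31,17 \right)} - 85\right) = 1453 \left(\left(14 + 2 \cdot 17\right) - 85\right) = 1453 \left(\left(14 + 34\right) - 85\right) = 1453 \left(48 - 85\right) = 1453 \left(-37\right) = -53761$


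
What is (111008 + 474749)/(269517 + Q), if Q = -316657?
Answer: -585757/47140 ≈ -12.426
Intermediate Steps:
(111008 + 474749)/(269517 + Q) = (111008 + 474749)/(269517 - 316657) = 585757/(-47140) = 585757*(-1/47140) = -585757/47140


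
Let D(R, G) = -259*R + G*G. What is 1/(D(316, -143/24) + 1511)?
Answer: -576/46251359 ≈ -1.2454e-5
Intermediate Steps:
D(R, G) = G² - 259*R (D(R, G) = -259*R + G² = G² - 259*R)
1/(D(316, -143/24) + 1511) = 1/(((-143/24)² - 259*316) + 1511) = 1/(((-143*1/24)² - 81844) + 1511) = 1/(((-143/24)² - 81844) + 1511) = 1/((20449/576 - 81844) + 1511) = 1/(-47121695/576 + 1511) = 1/(-46251359/576) = -576/46251359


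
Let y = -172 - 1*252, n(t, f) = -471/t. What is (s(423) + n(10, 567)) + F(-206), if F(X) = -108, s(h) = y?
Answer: -5791/10 ≈ -579.10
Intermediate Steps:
y = -424 (y = -172 - 252 = -424)
s(h) = -424
(s(423) + n(10, 567)) + F(-206) = (-424 - 471/10) - 108 = -4711/10 - 108 = -5791/10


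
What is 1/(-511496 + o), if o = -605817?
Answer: -1/1117313 ≈ -8.9500e-7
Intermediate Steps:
1/(-511496 + o) = 1/(-511496 - 605817) = 1/(-1117313) = -1/1117313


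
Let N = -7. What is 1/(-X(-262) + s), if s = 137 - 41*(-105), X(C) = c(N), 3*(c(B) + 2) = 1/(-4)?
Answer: 12/53329 ≈ 0.00022502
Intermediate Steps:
c(B) = -25/12 (c(B) = -2 + (⅓)/(-4) = -2 + (⅓)*(-¼) = -2 - 1/12 = -25/12)
X(C) = -25/12
s = 4442 (s = 137 + 4305 = 4442)
1/(-X(-262) + s) = 1/(-1*(-25/12) + 4442) = 1/(25/12 + 4442) = 1/(53329/12) = 12/53329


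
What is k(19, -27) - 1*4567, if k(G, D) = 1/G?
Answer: -86772/19 ≈ -4566.9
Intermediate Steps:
k(19, -27) - 1*4567 = 1/19 - 1*4567 = 1/19 - 4567 = -86772/19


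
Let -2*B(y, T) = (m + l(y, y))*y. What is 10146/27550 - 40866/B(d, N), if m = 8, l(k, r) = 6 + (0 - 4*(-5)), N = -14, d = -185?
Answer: -5757627/456025 ≈ -12.626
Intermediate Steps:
l(k, r) = 26 (l(k, r) = 6 + (0 + 20) = 6 + 20 = 26)
B(y, T) = -17*y (B(y, T) = -(8 + 26)*y/2 = -17*y)
10146/27550 - 40866/B(d, N) = 10146/27550 - 40866/((-17*(-185))) = 10146*(1/27550) - 40866/3145 = 267/725 - 40866*1/3145 = 267/725 - 40866/3145 = -5757627/456025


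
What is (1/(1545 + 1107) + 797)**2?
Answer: 4467495186025/7033104 ≈ 6.3521e+5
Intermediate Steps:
(1/(1545 + 1107) + 797)**2 = (1/2652 + 797)**2 = (2113645/2652)**2 = 4467495186025/7033104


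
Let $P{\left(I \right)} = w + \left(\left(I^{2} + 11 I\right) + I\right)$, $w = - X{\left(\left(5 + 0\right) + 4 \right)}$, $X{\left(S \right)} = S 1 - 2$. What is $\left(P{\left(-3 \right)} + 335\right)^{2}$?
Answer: $90601$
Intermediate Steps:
$X{\left(S \right)} = -2 + S$ ($X{\left(S \right)} = S - 2 = -2 + S$)
$w = -7$ ($w = - (-2 + \left(\left(5 + 0\right) + 4\right)) = - (-2 + \left(5 + 4\right)) = - (-2 + 9) = \left(-1\right) 7 = -7$)
$P{\left(I \right)} = -7 + I^{2} + 12 I$ ($P{\left(I \right)} = -7 + \left(\left(I^{2} + 11 I\right) + I\right) = -7 + \left(I^{2} + 12 I\right) = -7 + I^{2} + 12 I$)
$\left(P{\left(-3 \right)} + 335\right)^{2} = \left(\left(-7 + \left(-3\right)^{2} + 12 \left(-3\right)\right) + 335\right)^{2} = \left(\left(-7 + 9 - 36\right) + 335\right)^{2} = \left(-34 + 335\right)^{2} = 301^{2} = 90601$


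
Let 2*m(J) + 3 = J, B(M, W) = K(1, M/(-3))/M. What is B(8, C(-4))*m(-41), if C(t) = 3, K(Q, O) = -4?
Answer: 11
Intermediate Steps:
B(M, W) = -4/M
m(J) = -3/2 + J/2
B(8, C(-4))*m(-41) = (-4/8)*(-3/2 + (½)*(-41)) = (-4*⅛)*(-3/2 - 41/2) = -½*(-22) = 11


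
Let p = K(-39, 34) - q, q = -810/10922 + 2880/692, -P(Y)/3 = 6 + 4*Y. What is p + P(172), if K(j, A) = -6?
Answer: -1976506119/944753 ≈ -2092.1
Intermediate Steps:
P(Y) = -18 - 12*Y (P(Y) = -3*(6 + 4*Y) = -18 - 12*Y)
q = 3861855/944753 (q = -810*1/10922 + 2880*(1/692) = -405/5461 + 720/173 = 3861855/944753 ≈ 4.0877)
p = -9530373/944753 (p = -6 - 1*3861855/944753 = -6 - 3861855/944753 = -9530373/944753 ≈ -10.088)
p + P(172) = -9530373/944753 + (-18 - 12*172) = -9530373/944753 + (-18 - 2064) = -9530373/944753 - 2082 = -1976506119/944753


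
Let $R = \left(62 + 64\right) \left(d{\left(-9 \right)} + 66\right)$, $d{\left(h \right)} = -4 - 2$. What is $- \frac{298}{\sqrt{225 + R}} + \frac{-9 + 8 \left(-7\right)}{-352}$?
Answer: $\frac{65}{352} - \frac{298 \sqrt{865}}{2595} \approx -3.1928$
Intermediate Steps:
$d{\left(h \right)} = -6$
$R = 7560$ ($R = \left(62 + 64\right) \left(-6 + 66\right) = 126 \cdot 60 = 7560$)
$- \frac{298}{\sqrt{225 + R}} + \frac{-9 + 8 \left(-7\right)}{-352} = - \frac{298}{\sqrt{225 + 7560}} + \frac{-9 + 8 \left(-7\right)}{-352} = - \frac{298}{\sqrt{7785}} + \left(-9 - 56\right) \left(- \frac{1}{352}\right) = - \frac{298}{3 \sqrt{865}} - - \frac{65}{352} = - 298 \frac{\sqrt{865}}{2595} + \frac{65}{352} = - \frac{298 \sqrt{865}}{2595} + \frac{65}{352} = \frac{65}{352} - \frac{298 \sqrt{865}}{2595}$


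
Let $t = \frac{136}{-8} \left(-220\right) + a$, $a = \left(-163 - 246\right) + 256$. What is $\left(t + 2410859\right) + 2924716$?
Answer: $5339162$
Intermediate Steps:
$a = -153$ ($a = -409 + 256 = -153$)
$t = 3587$ ($t = \frac{136}{-8} \left(-220\right) - 153 = 136 \left(- \frac{1}{8}\right) \left(-220\right) - 153 = \left(-17\right) \left(-220\right) - 153 = 3740 - 153 = 3587$)
$\left(t + 2410859\right) + 2924716 = \left(3587 + 2410859\right) + 2924716 = 2414446 + 2924716 = 5339162$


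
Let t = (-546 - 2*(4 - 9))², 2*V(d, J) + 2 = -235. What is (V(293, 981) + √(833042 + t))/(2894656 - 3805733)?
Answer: 237/1822154 - 3*√124482/911077 ≈ -0.0010317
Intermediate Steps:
V(d, J) = -237/2 (V(d, J) = -1 + (½)*(-235) = -1 - 235/2 = -237/2)
t = 287296 (t = (-546 - 2*(-5))² = (-546 + 10)² = (-536)² = 287296)
(V(293, 981) + √(833042 + t))/(2894656 - 3805733) = (-237/2 + √(833042 + 287296))/(2894656 - 3805733) = (-237/2 + √1120338)/(-911077) = (-237/2 + 3*√124482)*(-1/911077) = 237/1822154 - 3*√124482/911077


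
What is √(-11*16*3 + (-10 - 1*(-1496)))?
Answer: √958 ≈ 30.952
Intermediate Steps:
√(-11*16*3 + (-10 - 1*(-1496))) = √(-176*3 + (-10 + 1496)) = √(-528 + 1486) = √958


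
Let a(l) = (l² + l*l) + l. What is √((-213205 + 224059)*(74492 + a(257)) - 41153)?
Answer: √2245076185 ≈ 47382.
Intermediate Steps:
a(l) = l + 2*l² (a(l) = (l² + l²) + l = 2*l² + l = l + 2*l²)
√((-213205 + 224059)*(74492 + a(257)) - 41153) = √((-213205 + 224059)*(74492 + 257*(1 + 2*257)) - 41153) = √(10854*(74492 + 257*(1 + 514)) - 41153) = √(10854*(74492 + 257*515) - 41153) = √(10854*(74492 + 132355) - 41153) = √(10854*206847 - 41153) = √(2245117338 - 41153) = √2245076185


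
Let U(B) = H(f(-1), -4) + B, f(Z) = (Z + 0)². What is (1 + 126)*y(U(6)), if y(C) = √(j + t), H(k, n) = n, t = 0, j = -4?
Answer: 254*I ≈ 254.0*I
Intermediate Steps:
f(Z) = Z²
U(B) = -4 + B
y(C) = 2*I (y(C) = √(-4 + 0) = √(-4) = 2*I)
(1 + 126)*y(U(6)) = (1 + 126)*(2*I) = 127*(2*I) = 254*I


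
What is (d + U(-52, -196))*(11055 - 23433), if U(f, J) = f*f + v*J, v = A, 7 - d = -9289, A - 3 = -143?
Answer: -488188320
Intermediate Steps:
A = -140 (A = 3 - 143 = -140)
d = 9296 (d = 7 - 1*(-9289) = 7 + 9289 = 9296)
v = -140
U(f, J) = f² - 140*J (U(f, J) = f*f - 140*J = f² - 140*J)
(d + U(-52, -196))*(11055 - 23433) = (9296 + ((-52)² - 140*(-196)))*(11055 - 23433) = (9296 + (2704 + 27440))*(-12378) = (9296 + 30144)*(-12378) = 39440*(-12378) = -488188320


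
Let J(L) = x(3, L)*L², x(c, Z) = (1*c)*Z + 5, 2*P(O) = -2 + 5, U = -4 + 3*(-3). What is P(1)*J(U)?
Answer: -8619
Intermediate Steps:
U = -13 (U = -4 - 9 = -13)
P(O) = 3/2 (P(O) = (-2 + 5)/2 = (½)*3 = 3/2)
x(c, Z) = 5 + Z*c (x(c, Z) = c*Z + 5 = Z*c + 5 = 5 + Z*c)
J(L) = L²*(5 + 3*L) (J(L) = (5 + L*3)*L² = (5 + 3*L)*L² = L²*(5 + 3*L))
P(1)*J(U) = 3*((-13)²*(5 + 3*(-13)))/2 = 3*(169*(5 - 39))/2 = 3*(169*(-34))/2 = (3/2)*(-5746) = -8619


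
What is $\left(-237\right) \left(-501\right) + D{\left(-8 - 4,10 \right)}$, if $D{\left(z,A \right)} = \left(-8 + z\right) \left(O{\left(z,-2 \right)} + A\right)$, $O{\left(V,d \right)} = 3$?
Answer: $118477$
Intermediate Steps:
$D{\left(z,A \right)} = \left(-8 + z\right) \left(3 + A\right)$
$\left(-237\right) \left(-501\right) + D{\left(-8 - 4,10 \right)} = \left(-237\right) \left(-501\right) + \left(-24 - 80 + 3 \left(-8 - 4\right) + 10 \left(-8 - 4\right)\right) = 118737 + \left(-24 - 80 + 3 \left(-12\right) + 10 \left(-12\right)\right) = 118737 - 260 = 118477$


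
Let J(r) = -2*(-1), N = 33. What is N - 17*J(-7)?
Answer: -1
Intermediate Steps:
J(r) = 2
N - 17*J(-7) = 33 - 17*2 = 33 - 34 = -1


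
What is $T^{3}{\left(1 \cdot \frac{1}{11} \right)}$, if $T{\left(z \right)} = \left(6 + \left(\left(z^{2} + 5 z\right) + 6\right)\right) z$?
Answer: $\frac{3429288512}{2357947691} \approx 1.4544$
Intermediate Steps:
$T{\left(z \right)} = z \left(12 + z^{2} + 5 z\right)$ ($T{\left(z \right)} = \left(6 + \left(6 + z^{2} + 5 z\right)\right) z = \left(12 + z^{2} + 5 z\right) z = z \left(12 + z^{2} + 5 z\right)$)
$T^{3}{\left(1 \cdot \frac{1}{11} \right)} = \left(1 \cdot \frac{1}{11} \left(12 + \left(1 \cdot \frac{1}{11}\right)^{2} + 5 \cdot 1 \cdot \frac{1}{11}\right)\right)^{3} = \left(\frac{12 + \left(\frac{1}{11}\right)^{2} + 5 \cdot \frac{1}{11}}{11}\right)^{3} = \left(\frac{12 + \frac{1}{121} + \frac{5}{11}}{11}\right)^{3} = \left(\frac{1}{11} \cdot \frac{1508}{121}\right)^{3} = \left(\frac{1508}{1331}\right)^{3} = \frac{3429288512}{2357947691}$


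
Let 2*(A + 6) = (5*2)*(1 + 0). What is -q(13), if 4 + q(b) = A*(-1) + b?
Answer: -10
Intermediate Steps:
A = -1 (A = -6 + ((5*2)*(1 + 0))/2 = -6 + (10*1)/2 = -6 + (1/2)*10 = -6 + 5 = -1)
q(b) = -3 + b (q(b) = -4 + (-1*(-1) + b) = -4 + (1 + b) = -3 + b)
-q(13) = -(-3 + 13) = -1*10 = -10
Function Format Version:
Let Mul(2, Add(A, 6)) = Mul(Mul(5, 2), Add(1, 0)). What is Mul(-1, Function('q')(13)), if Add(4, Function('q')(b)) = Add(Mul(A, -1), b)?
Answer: -10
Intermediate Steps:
A = -1 (A = Add(-6, Mul(Rational(1, 2), Mul(Mul(5, 2), Add(1, 0)))) = Add(-6, Mul(Rational(1, 2), Mul(10, 1))) = Add(-6, Mul(Rational(1, 2), 10)) = Add(-6, 5) = -1)
Function('q')(b) = Add(-3, b) (Function('q')(b) = Add(-4, Add(Mul(-1, -1), b)) = Add(-4, Add(1, b)) = Add(-3, b))
Mul(-1, Function('q')(13)) = Mul(-1, Add(-3, 13)) = Mul(-1, 10) = -10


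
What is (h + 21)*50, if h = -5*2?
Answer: 550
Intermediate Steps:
h = -10
(h + 21)*50 = (-10 + 21)*50 = 11*50 = 550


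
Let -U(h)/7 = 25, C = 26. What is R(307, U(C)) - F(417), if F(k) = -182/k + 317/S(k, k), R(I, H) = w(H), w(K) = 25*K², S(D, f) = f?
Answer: 106421830/139 ≈ 7.6563e+5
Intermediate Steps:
U(h) = -175 (U(h) = -7*25 = -175)
R(I, H) = 25*H²
F(k) = 135/k (F(k) = -182/k + 317/k = 135/k)
R(307, U(C)) - F(417) = 25*(-175)² - 135/417 = 25*30625 - 135/417 = 765625 - 1*45/139 = 765625 - 45/139 = 106421830/139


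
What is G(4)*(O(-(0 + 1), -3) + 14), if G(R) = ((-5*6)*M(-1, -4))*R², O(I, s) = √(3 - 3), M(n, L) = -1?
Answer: 6720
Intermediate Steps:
O(I, s) = 0 (O(I, s) = √0 = 0)
G(R) = 30*R² (G(R) = (-5*6*(-1))*R² = (-30*(-1))*R² = 30*R²)
G(4)*(O(-(0 + 1), -3) + 14) = (30*4²)*(0 + 14) = (30*16)*14 = 480*14 = 6720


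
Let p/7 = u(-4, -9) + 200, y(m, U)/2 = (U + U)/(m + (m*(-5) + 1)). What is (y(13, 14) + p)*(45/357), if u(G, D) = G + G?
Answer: 48920/289 ≈ 169.27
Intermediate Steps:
u(G, D) = 2*G
y(m, U) = 4*U/(1 - 4*m) (y(m, U) = 2*((U + U)/(m + (m*(-5) + 1))) = 2*((2*U)/(m + (-5*m + 1))) = 2*((2*U)/(m + (1 - 5*m))) = 2*((2*U)/(1 - 4*m)) = 2*(2*U/(1 - 4*m)) = 4*U/(1 - 4*m))
p = 1344 (p = 7*(2*(-4) + 200) = 7*(-8 + 200) = 7*192 = 1344)
(y(13, 14) + p)*(45/357) = (-4*14/(-1 + 4*13) + 1344)*(45/357) = (-4*14/(-1 + 52) + 1344)*(45*(1/357)) = (-4*14/51 + 1344)*(15/119) = (-4*14*1/51 + 1344)*(15/119) = (-56/51 + 1344)*(15/119) = (68488/51)*(15/119) = 48920/289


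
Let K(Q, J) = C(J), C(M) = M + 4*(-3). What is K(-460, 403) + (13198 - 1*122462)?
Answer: -108873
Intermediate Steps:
C(M) = -12 + M (C(M) = M - 12 = -12 + M)
K(Q, J) = -12 + J
K(-460, 403) + (13198 - 1*122462) = (-12 + 403) + (13198 - 1*122462) = 391 + (13198 - 122462) = 391 - 109264 = -108873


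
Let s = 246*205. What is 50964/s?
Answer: 8494/8405 ≈ 1.0106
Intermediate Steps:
s = 50430
50964/s = 50964/50430 = 50964*(1/50430) = 8494/8405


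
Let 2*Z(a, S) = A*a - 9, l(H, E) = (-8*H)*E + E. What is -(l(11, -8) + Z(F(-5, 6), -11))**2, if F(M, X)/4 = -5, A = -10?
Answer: -2505889/4 ≈ -6.2647e+5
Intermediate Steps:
F(M, X) = -20 (F(M, X) = 4*(-5) = -20)
l(H, E) = E - 8*E*H (l(H, E) = -8*E*H + E = E - 8*E*H)
Z(a, S) = -9/2 - 5*a (Z(a, S) = (-10*a - 9)/2 = (-9 - 10*a)/2 = -9/2 - 5*a)
-(l(11, -8) + Z(F(-5, 6), -11))**2 = -(-8*(1 - 8*11) + (-9/2 - 5*(-20)))**2 = -(-8*(1 - 88) + (-9/2 + 100))**2 = -(-8*(-87) + 191/2)**2 = -(696 + 191/2)**2 = -(1583/2)**2 = -1*2505889/4 = -2505889/4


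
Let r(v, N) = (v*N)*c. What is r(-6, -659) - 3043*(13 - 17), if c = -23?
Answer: -78770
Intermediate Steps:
r(v, N) = -23*N*v (r(v, N) = (v*N)*(-23) = (N*v)*(-23) = -23*N*v)
r(-6, -659) - 3043*(13 - 17) = -23*(-659)*(-6) - 3043*(13 - 17) = -90942 - 3043*(-4) = -90942 - 179*(-68) = -90942 + 12172 = -78770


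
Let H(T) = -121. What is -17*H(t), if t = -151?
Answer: 2057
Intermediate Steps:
-17*H(t) = -17*(-121) = 2057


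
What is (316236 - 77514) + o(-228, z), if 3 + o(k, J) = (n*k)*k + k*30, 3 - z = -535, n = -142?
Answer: -7149849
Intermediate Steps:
z = 538 (z = 3 - 1*(-535) = 3 + 535 = 538)
o(k, J) = -3 - 142*k² + 30*k (o(k, J) = -3 + ((-142*k)*k + k*30) = -3 + (-142*k² + 30*k) = -3 - 142*k² + 30*k)
(316236 - 77514) + o(-228, z) = (316236 - 77514) + (-3 - 142*(-228)² + 30*(-228)) = 238722 + (-3 - 142*51984 - 6840) = 238722 + (-3 - 7381728 - 6840) = 238722 - 7388571 = -7149849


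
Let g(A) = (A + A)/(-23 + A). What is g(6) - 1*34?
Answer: -590/17 ≈ -34.706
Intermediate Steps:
g(A) = 2*A/(-23 + A) (g(A) = (2*A)/(-23 + A) = 2*A/(-23 + A))
g(6) - 1*34 = 2*6/(-23 + 6) - 1*34 = 2*6/(-17) - 34 = 2*6*(-1/17) - 34 = -12/17 - 34 = -590/17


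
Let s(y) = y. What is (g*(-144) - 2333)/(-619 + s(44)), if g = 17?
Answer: 4781/575 ≈ 8.3148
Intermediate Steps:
(g*(-144) - 2333)/(-619 + s(44)) = (17*(-144) - 2333)/(-619 + 44) = (-2448 - 2333)/(-575) = -4781*(-1/575) = 4781/575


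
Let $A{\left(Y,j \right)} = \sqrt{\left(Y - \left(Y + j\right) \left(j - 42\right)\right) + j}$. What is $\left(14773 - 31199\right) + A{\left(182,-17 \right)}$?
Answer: $-16426 + 30 \sqrt{11} \approx -16327.0$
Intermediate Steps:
$A{\left(Y,j \right)} = \sqrt{Y + j - \left(-42 + j\right) \left(Y + j\right)}$ ($A{\left(Y,j \right)} = \sqrt{\left(Y - \left(Y + j\right) \left(-42 + j\right)\right) + j} = \sqrt{\left(Y - \left(-42 + j\right) \left(Y + j\right)\right) + j} = \sqrt{Y + j - \left(-42 + j\right) \left(Y + j\right)}$)
$\left(14773 - 31199\right) + A{\left(182,-17 \right)} = \left(14773 - 31199\right) + \sqrt{- \left(-17\right)^{2} + 43 \cdot 182 + 43 \left(-17\right) - 182 \left(-17\right)} = -16426 + \sqrt{\left(-1\right) 289 + 7826 - 731 + 3094} = -16426 + \sqrt{-289 + 7826 - 731 + 3094} = -16426 + \sqrt{9900} = -16426 + 30 \sqrt{11}$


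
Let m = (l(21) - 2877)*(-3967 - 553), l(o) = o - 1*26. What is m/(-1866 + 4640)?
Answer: 6513320/1387 ≈ 4696.0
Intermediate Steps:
l(o) = -26 + o (l(o) = o - 26 = -26 + o)
m = 13026640 (m = ((-26 + 21) - 2877)*(-3967 - 553) = (-5 - 2877)*(-4520) = -2882*(-4520) = 13026640)
m/(-1866 + 4640) = 13026640/(-1866 + 4640) = 13026640/2774 = 13026640*(1/2774) = 6513320/1387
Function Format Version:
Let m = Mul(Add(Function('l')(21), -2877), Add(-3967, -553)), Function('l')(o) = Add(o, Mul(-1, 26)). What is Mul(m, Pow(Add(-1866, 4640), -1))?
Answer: Rational(6513320, 1387) ≈ 4696.0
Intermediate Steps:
Function('l')(o) = Add(-26, o) (Function('l')(o) = Add(o, -26) = Add(-26, o))
m = 13026640 (m = Mul(Add(Add(-26, 21), -2877), Add(-3967, -553)) = Mul(Add(-5, -2877), -4520) = Mul(-2882, -4520) = 13026640)
Mul(m, Pow(Add(-1866, 4640), -1)) = Mul(13026640, Pow(Add(-1866, 4640), -1)) = Mul(13026640, Pow(2774, -1)) = Mul(13026640, Rational(1, 2774)) = Rational(6513320, 1387)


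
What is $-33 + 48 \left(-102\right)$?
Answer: $-4929$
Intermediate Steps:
$-33 + 48 \left(-102\right) = -33 - 4896 = -4929$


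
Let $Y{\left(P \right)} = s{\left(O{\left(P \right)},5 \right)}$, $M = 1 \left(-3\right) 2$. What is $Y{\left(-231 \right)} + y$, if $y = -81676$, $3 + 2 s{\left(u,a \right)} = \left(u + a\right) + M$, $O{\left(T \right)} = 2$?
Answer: $-81677$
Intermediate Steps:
$M = -6$ ($M = \left(-3\right) 2 = -6$)
$s{\left(u,a \right)} = - \frac{9}{2} + \frac{a}{2} + \frac{u}{2}$ ($s{\left(u,a \right)} = - \frac{3}{2} + \frac{\left(u + a\right) - 6}{2} = - \frac{3}{2} + \frac{\left(a + u\right) - 6}{2} = - \frac{3}{2} + \frac{-6 + a + u}{2} = - \frac{3}{2} + \left(-3 + \frac{a}{2} + \frac{u}{2}\right) = - \frac{9}{2} + \frac{a}{2} + \frac{u}{2}$)
$Y{\left(P \right)} = -1$ ($Y{\left(P \right)} = - \frac{9}{2} + \frac{1}{2} \cdot 5 + \frac{1}{2} \cdot 2 = - \frac{9}{2} + \frac{5}{2} + 1 = -1$)
$Y{\left(-231 \right)} + y = -1 - 81676 = -81677$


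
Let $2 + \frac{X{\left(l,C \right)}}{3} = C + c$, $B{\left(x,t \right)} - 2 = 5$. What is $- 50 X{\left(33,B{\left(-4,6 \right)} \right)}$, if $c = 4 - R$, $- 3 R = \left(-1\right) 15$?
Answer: $-600$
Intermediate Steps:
$B{\left(x,t \right)} = 7$ ($B{\left(x,t \right)} = 2 + 5 = 7$)
$R = 5$ ($R = - \frac{\left(-1\right) 15}{3} = \left(- \frac{1}{3}\right) \left(-15\right) = 5$)
$c = -1$ ($c = 4 - 5 = -1$)
$X{\left(l,C \right)} = -9 + 3 C$ ($X{\left(l,C \right)} = -6 + 3 \left(C - 1\right) = -6 + 3 \left(-1 + C\right) = -6 + \left(-3 + 3 C\right) = -9 + 3 C$)
$- 50 X{\left(33,B{\left(-4,6 \right)} \right)} = - 50 \left(-9 + 3 \cdot 7\right) = - 50 \left(-9 + 21\right) = \left(-50\right) 12 = -600$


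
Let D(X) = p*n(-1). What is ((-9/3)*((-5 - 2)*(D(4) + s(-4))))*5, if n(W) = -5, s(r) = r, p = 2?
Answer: -1470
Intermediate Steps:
D(X) = -10 (D(X) = 2*(-5) = -10)
((-9/3)*((-5 - 2)*(D(4) + s(-4))))*5 = ((-9/3)*((-5 - 2)*(-10 - 4)))*5 = ((-9*⅓)*(-7*(-14)))*5 = -3*98*5 = -294*5 = -1470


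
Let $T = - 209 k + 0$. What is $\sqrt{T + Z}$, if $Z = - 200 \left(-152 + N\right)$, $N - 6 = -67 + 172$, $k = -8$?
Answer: $4 \sqrt{617} \approx 99.358$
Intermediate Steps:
$N = 111$ ($N = 6 + \left(-67 + 172\right) = 6 + 105 = 111$)
$T = 1672$ ($T = \left(-209\right) \left(-8\right) + 0 = 1672 + 0 = 1672$)
$Z = 8200$ ($Z = - 200 \left(-152 + 111\right) = \left(-200\right) \left(-41\right) = 8200$)
$\sqrt{T + Z} = \sqrt{1672 + 8200} = \sqrt{9872} = 4 \sqrt{617}$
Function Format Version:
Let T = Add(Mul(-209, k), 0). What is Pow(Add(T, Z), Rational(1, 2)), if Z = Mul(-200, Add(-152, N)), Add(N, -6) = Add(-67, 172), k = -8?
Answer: Mul(4, Pow(617, Rational(1, 2))) ≈ 99.358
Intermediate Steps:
N = 111 (N = Add(6, Add(-67, 172)) = Add(6, 105) = 111)
T = 1672 (T = Add(Mul(-209, -8), 0) = Add(1672, 0) = 1672)
Z = 8200 (Z = Mul(-200, Add(-152, 111)) = Mul(-200, -41) = 8200)
Pow(Add(T, Z), Rational(1, 2)) = Pow(Add(1672, 8200), Rational(1, 2)) = Pow(9872, Rational(1, 2)) = Mul(4, Pow(617, Rational(1, 2)))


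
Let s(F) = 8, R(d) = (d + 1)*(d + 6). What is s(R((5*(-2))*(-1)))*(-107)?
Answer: -856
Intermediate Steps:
R(d) = (1 + d)*(6 + d)
s(R((5*(-2))*(-1)))*(-107) = 8*(-107) = -856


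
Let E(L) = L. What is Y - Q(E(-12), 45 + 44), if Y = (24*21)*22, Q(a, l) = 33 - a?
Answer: 11043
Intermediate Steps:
Y = 11088 (Y = 504*22 = 11088)
Y - Q(E(-12), 45 + 44) = 11088 - (33 - 1*(-12)) = 11088 - (33 + 12) = 11088 - 1*45 = 11088 - 45 = 11043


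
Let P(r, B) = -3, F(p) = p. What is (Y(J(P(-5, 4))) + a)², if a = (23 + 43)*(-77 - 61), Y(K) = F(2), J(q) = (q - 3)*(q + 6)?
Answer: 82919236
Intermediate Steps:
J(q) = (-3 + q)*(6 + q)
Y(K) = 2
a = -9108 (a = 66*(-138) = -9108)
(Y(J(P(-5, 4))) + a)² = (2 - 9108)² = (-9106)² = 82919236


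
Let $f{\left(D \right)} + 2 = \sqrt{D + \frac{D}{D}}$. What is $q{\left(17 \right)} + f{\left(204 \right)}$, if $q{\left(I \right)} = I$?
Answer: $15 + \sqrt{205} \approx 29.318$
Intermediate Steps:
$f{\left(D \right)} = -2 + \sqrt{1 + D}$ ($f{\left(D \right)} = -2 + \sqrt{D + \frac{D}{D}} = -2 + \sqrt{D + 1} = -2 + \sqrt{1 + D}$)
$q{\left(17 \right)} + f{\left(204 \right)} = 17 - \left(2 - \sqrt{1 + 204}\right) = 17 - \left(2 - \sqrt{205}\right) = 15 + \sqrt{205}$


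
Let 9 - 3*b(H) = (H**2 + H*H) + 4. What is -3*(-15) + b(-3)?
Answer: 122/3 ≈ 40.667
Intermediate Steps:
b(H) = 5/3 - 2*H**2/3 (b(H) = 3 - ((H**2 + H*H) + 4)/3 = 3 - ((H**2 + H**2) + 4)/3 = 3 - (2*H**2 + 4)/3 = 3 - (4 + 2*H**2)/3 = 3 + (-4/3 - 2*H**2/3) = 5/3 - 2*H**2/3)
-3*(-15) + b(-3) = -3*(-15) + (5/3 - 2/3*(-3)**2) = 45 + (5/3 - 2/3*9) = 45 + (5/3 - 6) = 45 - 13/3 = 122/3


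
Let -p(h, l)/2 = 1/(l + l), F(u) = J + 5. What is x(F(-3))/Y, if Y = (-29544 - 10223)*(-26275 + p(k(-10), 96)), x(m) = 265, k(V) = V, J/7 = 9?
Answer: 25440/100308320567 ≈ 2.5362e-7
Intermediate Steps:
J = 63 (J = 7*9 = 63)
F(u) = 68 (F(u) = 63 + 5 = 68)
p(h, l) = -1/l (p(h, l) = -2/(l + l) = -2*1/(2*l) = -1/l)
Y = 100308320567/96 (Y = (-29544 - 10223)*(-26275 - 1/96) = -39767*(-26275 - 1*1/96) = -39767*(-26275 - 1/96) = -39767*(-2522401/96) = 100308320567/96 ≈ 1.0449e+9)
x(F(-3))/Y = 265/(100308320567/96) = 265*(96/100308320567) = 25440/100308320567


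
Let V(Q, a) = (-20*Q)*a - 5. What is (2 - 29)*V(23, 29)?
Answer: 360315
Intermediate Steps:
V(Q, a) = -5 - 20*Q*a (V(Q, a) = -20*Q*a - 5 = -5 - 20*Q*a)
(2 - 29)*V(23, 29) = (2 - 29)*(-5 - 20*23*29) = -27*(-5 - 13340) = -27*(-13345) = 360315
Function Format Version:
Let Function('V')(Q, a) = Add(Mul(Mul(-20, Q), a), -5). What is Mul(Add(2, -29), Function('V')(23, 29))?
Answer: 360315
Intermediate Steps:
Function('V')(Q, a) = Add(-5, Mul(-20, Q, a)) (Function('V')(Q, a) = Add(Mul(-20, Q, a), -5) = Add(-5, Mul(-20, Q, a)))
Mul(Add(2, -29), Function('V')(23, 29)) = Mul(Add(2, -29), Add(-5, Mul(-20, 23, 29))) = Mul(-27, Add(-5, -13340)) = Mul(-27, -13345) = 360315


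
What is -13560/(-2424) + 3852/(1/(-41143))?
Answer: -16006765871/101 ≈ -1.5848e+8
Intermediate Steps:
-13560/(-2424) + 3852/(1/(-41143)) = -13560*(-1/2424) + 3852/(-1/41143) = 565/101 + 3852*(-41143) = 565/101 - 158482836 = -16006765871/101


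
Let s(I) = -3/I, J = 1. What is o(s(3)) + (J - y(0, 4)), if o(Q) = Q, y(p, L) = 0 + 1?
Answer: -1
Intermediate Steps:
y(p, L) = 1
o(s(3)) + (J - y(0, 4)) = -3/3 + (1 - 1*1) = -3*1/3 + (1 - 1) = -1 + 0 = -1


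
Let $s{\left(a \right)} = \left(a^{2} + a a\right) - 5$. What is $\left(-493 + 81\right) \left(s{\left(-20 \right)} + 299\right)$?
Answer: $-450728$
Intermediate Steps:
$s{\left(a \right)} = -5 + 2 a^{2}$ ($s{\left(a \right)} = \left(a^{2} + a^{2}\right) - 5 = 2 a^{2} - 5 = -5 + 2 a^{2}$)
$\left(-493 + 81\right) \left(s{\left(-20 \right)} + 299\right) = \left(-493 + 81\right) \left(\left(-5 + 2 \left(-20\right)^{2}\right) + 299\right) = - 412 \left(\left(-5 + 2 \cdot 400\right) + 299\right) = - 412 \left(\left(-5 + 800\right) + 299\right) = - 412 \left(795 + 299\right) = \left(-412\right) 1094 = -450728$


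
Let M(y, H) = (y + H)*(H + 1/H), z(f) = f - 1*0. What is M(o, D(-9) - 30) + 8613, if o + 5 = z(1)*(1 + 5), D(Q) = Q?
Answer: 393743/39 ≈ 10096.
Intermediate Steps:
z(f) = f (z(f) = f + 0 = f)
o = 1 (o = -5 + 1*(1 + 5) = -5 + 1*6 = -5 + 6 = 1)
M(y, H) = (H + y)*(H + 1/H)
M(o, D(-9) - 30) + 8613 = (1 + (-9 - 30)**2 + (-9 - 30)*1 + 1/(-9 - 30)) + 8613 = (1 + (-39)**2 - 39*1 + 1/(-39)) + 8613 = (1 + 1521 - 39 + 1*(-1/39)) + 8613 = (1 + 1521 - 39 - 1/39) + 8613 = 57836/39 + 8613 = 393743/39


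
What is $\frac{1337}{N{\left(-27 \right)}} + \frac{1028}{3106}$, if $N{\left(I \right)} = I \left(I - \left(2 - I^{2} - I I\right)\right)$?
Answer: $\frac{17755301}{59919399} \approx 0.29632$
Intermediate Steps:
$N{\left(I \right)} = I \left(-2 + I + 2 I^{2}\right)$ ($N{\left(I \right)} = I \left(I + \left(\left(I^{2} + I^{2}\right) - 2\right)\right) = I \left(I + \left(2 I^{2} - 2\right)\right) = I \left(I + \left(-2 + 2 I^{2}\right)\right) = I \left(-2 + I + 2 I^{2}\right)$)
$\frac{1337}{N{\left(-27 \right)}} + \frac{1028}{3106} = \frac{1337}{\left(-27\right) \left(-2 - 27 + 2 \left(-27\right)^{2}\right)} + \frac{1028}{3106} = \frac{1337}{\left(-27\right) \left(-2 - 27 + 2 \cdot 729\right)} + 1028 \cdot \frac{1}{3106} = \frac{1337}{\left(-27\right) \left(-2 - 27 + 1458\right)} + \frac{514}{1553} = \frac{1337}{\left(-27\right) 1429} + \frac{514}{1553} = \frac{1337}{-38583} + \frac{514}{1553} = 1337 \left(- \frac{1}{38583}\right) + \frac{514}{1553} = - \frac{1337}{38583} + \frac{514}{1553} = \frac{17755301}{59919399}$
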